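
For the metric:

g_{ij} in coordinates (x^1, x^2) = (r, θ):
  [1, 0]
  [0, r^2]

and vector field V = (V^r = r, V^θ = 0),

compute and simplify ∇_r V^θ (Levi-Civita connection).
Non-zero Christoffel symbols:
Γ^r_{θ θ} = -r
Γ^θ_{r θ} = 1/r
∇_r V^θ = ∂_r V^θ + Γ^θ_{r j} V^j
  = (0) + (0)(r) + (1/r)(0)
  = 0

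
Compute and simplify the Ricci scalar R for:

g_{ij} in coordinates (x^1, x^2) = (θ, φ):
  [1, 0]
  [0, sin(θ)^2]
Non-zero Christoffel symbols (Γ^k_{ij} = Γ^k_{ji}):
Γ^θ_{φ φ} = -sin(2*θ)/2
Γ^φ_{θ φ} = 1/tan(θ)
Ricci tensor (R_{ij} = R^k_{ikj}): R_{θθ} = 1, R_{θφ} = 0, R_{φφ} = sin(θ)^2
Inverse metric: g^{θθ} = 1, g^{φφ} = 1/sin(θ)^2
R = g^{ij} R_{ij} = (1)(1) + (1/sin(θ)^2)(sin(θ)^2) = 2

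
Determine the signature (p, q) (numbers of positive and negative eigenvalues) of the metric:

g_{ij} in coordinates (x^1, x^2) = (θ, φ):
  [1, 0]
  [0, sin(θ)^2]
The metric is diagonal, so its eigenvalues are the diagonal entries: 1, sin(θ)^2 (at a generic point, where coordinate-dependent entries are positive).
2 positive, 0 negative.
(2, 0) - Riemannian (positive definite)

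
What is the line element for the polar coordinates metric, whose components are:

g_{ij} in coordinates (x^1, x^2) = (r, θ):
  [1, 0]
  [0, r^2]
ds^2 = g_{ij} dx^i dx^j; only the non-zero components contribute.
ds^2 = dr^2 + r^2 dθ^2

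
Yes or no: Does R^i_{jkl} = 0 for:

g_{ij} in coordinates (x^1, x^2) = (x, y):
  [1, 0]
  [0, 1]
All metric components are constant, so every Christoffel symbol vanishes and R^i_{jkl} = 0.
Yes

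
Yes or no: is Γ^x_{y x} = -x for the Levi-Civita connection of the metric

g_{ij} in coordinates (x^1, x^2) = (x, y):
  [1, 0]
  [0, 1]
Γ^x_{y x} = (1/2) g^{xx} (∂_y g_{xx} + ∂_x g_{xy} - ∂_x g_{yx}) = (1/2)(1)((0) + (0) - (0)) = 0
This differs from the proposed value -x.
No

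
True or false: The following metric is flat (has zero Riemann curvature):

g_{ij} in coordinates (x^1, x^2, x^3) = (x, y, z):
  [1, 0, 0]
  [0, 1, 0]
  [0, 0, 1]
All metric components are constant, so every Christoffel symbol vanishes and R^i_{jkl} = 0.
True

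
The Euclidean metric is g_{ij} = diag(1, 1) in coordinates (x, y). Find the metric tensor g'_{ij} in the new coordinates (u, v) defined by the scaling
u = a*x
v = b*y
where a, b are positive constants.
Invert the transformation: x = u/a, y = v/b
g'_{ij} = (∂x^k/∂x'^i)(∂x^l/∂x'^j) g_{kl}; with g_{kl} = δ_{kl} this is Σ_k (∂x^k/∂x'^i)(∂x^k/∂x'^j).
Jacobian: ∂x/∂u = 1/a, ∂x/∂v = 0, ∂y/∂u = 0, ∂y/∂v = 1/b
g'_{uu} = (1/a)(1/a) + (0)(0) = 1/a^2
g'_{uv} = (1/a)(0) + (0)(1/b) = 0
g'_{vv} = (0)(0) + (1/b)(1/b) = 1/b^2
g'_{ij} = diag(1/a^2, 1/b^2)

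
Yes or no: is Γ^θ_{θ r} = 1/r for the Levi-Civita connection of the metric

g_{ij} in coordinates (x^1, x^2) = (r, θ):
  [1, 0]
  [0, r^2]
Γ^θ_{θ r} = (1/2) g^{θθ} (∂_θ g_{θr} + ∂_r g_{θθ} - ∂_θ g_{θr}) = (1/2)(1/r^2)((0) + (2*r) - (0)) = 1/r
This equals the proposed value 1/r.
Yes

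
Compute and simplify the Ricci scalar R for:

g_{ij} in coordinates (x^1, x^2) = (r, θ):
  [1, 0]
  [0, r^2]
Non-zero Christoffel symbols (Γ^k_{ij} = Γ^k_{ji}):
Γ^r_{θ θ} = -r
Γ^θ_{r θ} = 1/r
Ricci tensor (R_{ij} = R^k_{ikj}): R_{rr} = 0, R_{rθ} = 0, R_{θθ} = 0
Inverse metric: g^{rr} = 1, g^{θθ} = 1/r^2
R = g^{ij} R_{ij} = (1)(0) + (1/r^2)(0) = 0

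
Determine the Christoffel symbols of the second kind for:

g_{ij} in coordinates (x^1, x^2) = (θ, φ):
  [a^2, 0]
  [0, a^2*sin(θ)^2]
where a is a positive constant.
Using Γ^k_{ij} = (1/2) g^{km} (∂_i g_{mj} + ∂_j g_{mi} - ∂_m g_{ij}); the metric is diagonal, so only the m = k term contributes.
Non-zero symbols (using the symmetry Γ^k_{ij} = Γ^k_{ji}):
Γ^θ_{φ φ} = (1/2) g^{θθ} (∂_φ g_{θφ} + ∂_φ g_{θφ} - ∂_θ g_{φφ}) = (1/2)(1/a^2)((0) + (0) - (a^2*sin(2*θ))) = -sin(2*θ)/2
Γ^φ_{θ φ} = (1/2) g^{φφ} (∂_θ g_{φφ} + ∂_φ g_{φθ} - ∂_φ g_{θφ}) = (1/2)(1/(a^2*sin(θ)^2))((a^2*sin(2*θ)) + (0) - (0)) = 1/tan(θ)
All other Christoffel symbols are zero.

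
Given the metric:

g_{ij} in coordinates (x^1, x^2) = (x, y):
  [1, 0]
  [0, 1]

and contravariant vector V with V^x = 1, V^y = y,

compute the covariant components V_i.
V_i = g_{ij} V^j:
V_x = (1)(1) + (0)(y) = 1
V_y = (0)(1) + (1)(y) = y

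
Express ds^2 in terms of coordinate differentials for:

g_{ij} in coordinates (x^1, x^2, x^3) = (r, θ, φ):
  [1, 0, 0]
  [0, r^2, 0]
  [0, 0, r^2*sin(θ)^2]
ds^2 = g_{ij} dx^i dx^j; only the non-zero components contribute.
ds^2 = dr^2 + r^2 dθ^2 + r^2*sin(θ)^2 dφ^2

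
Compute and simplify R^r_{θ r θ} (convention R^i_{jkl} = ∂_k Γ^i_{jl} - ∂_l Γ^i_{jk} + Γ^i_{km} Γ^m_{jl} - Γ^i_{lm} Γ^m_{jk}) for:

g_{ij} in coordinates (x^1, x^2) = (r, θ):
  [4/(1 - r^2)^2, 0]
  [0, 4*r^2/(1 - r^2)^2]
Non-zero Christoffel symbols (Γ^k_{ij} = Γ^k_{ji}):
Γ^r_{r r} = 2*r/(1 - r^2)
Γ^r_{θ θ} = (r^3 + r)/(r^2 - 1)
Γ^θ_{r θ} = (-r^2 - 1)/(r^3 - r)
R^r_{θ r θ} = ∂_r Γ^r_{θ θ} - ∂_θ Γ^r_{θ r} + Γ^r_{r m} Γ^m_{θ θ} - Γ^r_{θ m} Γ^m_{θ r}
  = ((r^4 - 4*r^2 - 1)/(r^2 - 1)^2) - (0) + (-2*r^2*(r^2 + 1)/(r^2 - 1)^2) - (-(r^2 + 1)^2/(r^2 - 1)^2) = -4*r^2/(r^2 - 1)^2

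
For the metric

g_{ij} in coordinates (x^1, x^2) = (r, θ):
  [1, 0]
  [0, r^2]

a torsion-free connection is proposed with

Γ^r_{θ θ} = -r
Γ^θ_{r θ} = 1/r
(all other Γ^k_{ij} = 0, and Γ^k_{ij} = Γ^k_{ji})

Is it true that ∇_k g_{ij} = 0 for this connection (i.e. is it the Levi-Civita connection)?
Using ∇_k g_{ij} = ∂_k g_{ij} - Γ^m_{ki} g_{mj} - Γ^m_{kj} g_{im}:
e.g. ∇_r g_{θθ} = (2*r) - (r) - (r) = 0
Every component ∇_k g_{ij} vanishes: the connection is metric compatible.
Yes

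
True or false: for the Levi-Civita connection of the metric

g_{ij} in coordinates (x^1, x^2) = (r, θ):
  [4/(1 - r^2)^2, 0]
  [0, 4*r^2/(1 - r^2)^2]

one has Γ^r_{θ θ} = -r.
Γ^r_{θ θ} = (1/2) g^{rr} (∂_θ g_{rθ} + ∂_θ g_{rθ} - ∂_r g_{θθ}) = (1/2)((1 - r^2)^2/4)((0) + (0) - (-8*(r^3 + r)/(r^2 - 1)^3)) = (r^3 + r)/(r^2 - 1)
This differs from the proposed value -r.
False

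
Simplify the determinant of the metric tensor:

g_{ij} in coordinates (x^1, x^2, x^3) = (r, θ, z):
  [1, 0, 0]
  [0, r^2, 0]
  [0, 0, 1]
Diagonal metric: det(g) = g_{11}·g_{22}·g_{33}
= (1)·(r^2)·(1)
det(g) = r^2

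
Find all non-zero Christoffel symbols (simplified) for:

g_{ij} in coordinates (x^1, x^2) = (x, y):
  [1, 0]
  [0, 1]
Using Γ^k_{ij} = (1/2) g^{km} (∂_i g_{mj} + ∂_j g_{mi} - ∂_m g_{ij}); the metric is diagonal, so only the m = k term contributes.
Every metric component is constant, so all ∂_m g_{ij} = 0 and every Christoffel symbol vanishes.
All Christoffel symbols are zero.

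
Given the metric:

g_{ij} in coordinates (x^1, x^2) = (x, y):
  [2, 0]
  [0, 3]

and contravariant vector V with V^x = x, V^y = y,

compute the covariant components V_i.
V_i = g_{ij} V^j:
V_x = (2)(x) + (0)(y) = 2*x
V_y = (0)(x) + (3)(y) = 3*y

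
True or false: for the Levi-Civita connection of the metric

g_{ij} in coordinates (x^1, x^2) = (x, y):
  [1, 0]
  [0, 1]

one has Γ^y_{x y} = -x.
Γ^y_{x y} = (1/2) g^{yy} (∂_x g_{yy} + ∂_y g_{yx} - ∂_y g_{xy}) = (1/2)(1)((0) + (0) - (0)) = 0
This differs from the proposed value -x.
False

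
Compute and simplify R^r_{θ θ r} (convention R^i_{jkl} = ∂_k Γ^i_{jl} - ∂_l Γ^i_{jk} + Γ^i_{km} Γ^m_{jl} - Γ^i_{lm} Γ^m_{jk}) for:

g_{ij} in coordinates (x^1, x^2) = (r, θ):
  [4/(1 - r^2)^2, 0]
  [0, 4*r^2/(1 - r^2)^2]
Non-zero Christoffel symbols (Γ^k_{ij} = Γ^k_{ji}):
Γ^r_{r r} = 2*r/(1 - r^2)
Γ^r_{θ θ} = (r^3 + r)/(r^2 - 1)
Γ^θ_{r θ} = (-r^2 - 1)/(r^3 - r)
R^r_{θ θ r} = ∂_θ Γ^r_{θ r} - ∂_r Γ^r_{θ θ} + Γ^r_{θ m} Γ^m_{θ r} - Γ^r_{r m} Γ^m_{θ θ}
  = (0) - ((r^4 - 4*r^2 - 1)/(r^2 - 1)^2) + (-(r^2 + 1)^2/(r^2 - 1)^2) - (-2*r^2*(r^2 + 1)/(r^2 - 1)^2) = 4*r^2/(r^2 - 1)^2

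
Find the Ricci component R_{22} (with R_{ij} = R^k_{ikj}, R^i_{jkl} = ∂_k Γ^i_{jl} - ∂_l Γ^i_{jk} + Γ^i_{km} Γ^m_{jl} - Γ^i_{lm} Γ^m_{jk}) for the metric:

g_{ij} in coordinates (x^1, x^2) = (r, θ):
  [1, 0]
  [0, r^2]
Non-zero Christoffel symbols (Γ^k_{ij} = Γ^k_{ji}):
Γ^r_{θ θ} = -r
Γ^θ_{r θ} = 1/r
R^r_{θ r θ} = ∂_r Γ^r_{θ θ} - ∂_θ Γ^r_{θ r} + Γ^r_{r m} Γ^m_{θ θ} - Γ^r_{θ m} Γ^m_{θ r}
  = (-1) - (0) + (0) - (-1) = 0
R^θ_{θ θ θ} = 0 (a repeated index in an antisymmetric pair)
R_{θθ} = R^r_{θ r θ} + R^θ_{θ θ θ} = (0) + (0) = 0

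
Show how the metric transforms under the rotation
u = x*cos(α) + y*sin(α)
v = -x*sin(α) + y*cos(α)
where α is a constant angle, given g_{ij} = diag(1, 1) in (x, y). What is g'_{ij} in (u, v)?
Invert the transformation: x = u*cos(α) - v*sin(α), y = u*sin(α) + v*cos(α)
g'_{ij} = (∂x^k/∂x'^i)(∂x^l/∂x'^j) g_{kl}; with g_{kl} = δ_{kl} this is Σ_k (∂x^k/∂x'^i)(∂x^k/∂x'^j).
Jacobian: ∂x/∂u = cos(α), ∂x/∂v = -sin(α), ∂y/∂u = sin(α), ∂y/∂v = cos(α)
g'_{uu} = (cos(α))(cos(α)) + (sin(α))(sin(α)) = 1
g'_{uv} = (cos(α))(-sin(α)) + (sin(α))(cos(α)) = 0
g'_{vv} = (-sin(α))(-sin(α)) + (cos(α))(cos(α)) = 1
g'_{ij} = diag(1, 1)
The Euclidean metric is invariant under rotations.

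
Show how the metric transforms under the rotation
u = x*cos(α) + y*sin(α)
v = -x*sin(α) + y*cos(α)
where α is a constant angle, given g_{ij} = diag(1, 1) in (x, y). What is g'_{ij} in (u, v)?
Invert the transformation: x = u*cos(α) - v*sin(α), y = u*sin(α) + v*cos(α)
g'_{ij} = (∂x^k/∂x'^i)(∂x^l/∂x'^j) g_{kl}; with g_{kl} = δ_{kl} this is Σ_k (∂x^k/∂x'^i)(∂x^k/∂x'^j).
Jacobian: ∂x/∂u = cos(α), ∂x/∂v = -sin(α), ∂y/∂u = sin(α), ∂y/∂v = cos(α)
g'_{uu} = (cos(α))(cos(α)) + (sin(α))(sin(α)) = 1
g'_{uv} = (cos(α))(-sin(α)) + (sin(α))(cos(α)) = 0
g'_{vv} = (-sin(α))(-sin(α)) + (cos(α))(cos(α)) = 1
g'_{ij} = diag(1, 1)
The Euclidean metric is invariant under rotations.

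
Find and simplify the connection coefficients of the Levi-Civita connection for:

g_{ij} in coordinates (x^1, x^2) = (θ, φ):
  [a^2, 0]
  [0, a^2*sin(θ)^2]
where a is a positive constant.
Using Γ^k_{ij} = (1/2) g^{km} (∂_i g_{mj} + ∂_j g_{mi} - ∂_m g_{ij}); the metric is diagonal, so only the m = k term contributes.
Non-zero symbols (using the symmetry Γ^k_{ij} = Γ^k_{ji}):
Γ^θ_{φ φ} = (1/2) g^{θθ} (∂_φ g_{θφ} + ∂_φ g_{θφ} - ∂_θ g_{φφ}) = (1/2)(1/a^2)((0) + (0) - (a^2*sin(2*θ))) = -sin(2*θ)/2
Γ^φ_{θ φ} = (1/2) g^{φφ} (∂_θ g_{φφ} + ∂_φ g_{φθ} - ∂_φ g_{θφ}) = (1/2)(1/(a^2*sin(θ)^2))((a^2*sin(2*θ)) + (0) - (0)) = 1/tan(θ)
All other Christoffel symbols are zero.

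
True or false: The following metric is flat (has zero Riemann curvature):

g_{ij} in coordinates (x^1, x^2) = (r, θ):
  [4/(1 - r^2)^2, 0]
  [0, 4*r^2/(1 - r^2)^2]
Non-zero Christoffel symbols:
Γ^r_{r r} = 2*r/(1 - r^2)
Γ^r_{θ θ} = (r^3 + r)/(r^2 - 1)
Γ^θ_{r θ} = (-r^2 - 1)/(r^3 - r)
Ricci tensor: R_{rr} = -4/(r^2 - 1)^2, R_{rθ} = 0, R_{θθ} = -4*r^2/(r^2 - 1)^2
The Ricci tensor is non-zero, so the Riemann tensor is non-zero: not flat.
False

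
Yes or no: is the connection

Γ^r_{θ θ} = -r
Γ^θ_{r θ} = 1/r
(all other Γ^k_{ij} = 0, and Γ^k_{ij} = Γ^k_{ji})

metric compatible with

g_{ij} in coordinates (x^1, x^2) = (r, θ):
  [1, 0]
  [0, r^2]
Using ∇_k g_{ij} = ∂_k g_{ij} - Γ^m_{ki} g_{mj} - Γ^m_{kj} g_{im}:
e.g. ∇_r g_{θθ} = (2*r) - (r) - (r) = 0
Every component ∇_k g_{ij} vanishes: the connection is metric compatible.
Yes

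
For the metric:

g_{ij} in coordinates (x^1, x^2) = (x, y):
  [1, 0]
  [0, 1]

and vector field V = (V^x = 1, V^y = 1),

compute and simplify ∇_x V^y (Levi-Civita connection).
All Christoffel symbols are zero.
∇_x V^y = ∂_x V^y + Γ^y_{x j} V^j
  = (0) + (0)(1) + (0)(1)
  = 0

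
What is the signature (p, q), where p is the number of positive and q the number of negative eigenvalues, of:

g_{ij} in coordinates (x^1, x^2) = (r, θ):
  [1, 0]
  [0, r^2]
The metric is diagonal, so its eigenvalues are the diagonal entries: 1, r^2 (at a generic point, where coordinate-dependent entries are positive).
2 positive, 0 negative.
(2, 0) - Riemannian (positive definite)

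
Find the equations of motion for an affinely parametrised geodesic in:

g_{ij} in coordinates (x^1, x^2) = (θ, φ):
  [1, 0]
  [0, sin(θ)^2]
Geodesic equation: d^2x^k/dλ^2 + Γ^k_{ij} (dx^i/dλ)(dx^j/dλ) = 0.
Non-zero Christoffel symbols:
Γ^θ_{φ φ} = -sin(2*θ)/2
Γ^φ_{θ φ} = 1/tan(θ)
Substituting (the symmetric pair Γ^k_{ij}, Γ^k_{ji} combines into a factor 2):
d^2θ/dλ^2 - (sin(2*θ)/2) (dφ/dλ)^2 = 0
d^2φ/dλ^2 + (2/tan(θ)) (dθ/dλ)(dφ/dλ) = 0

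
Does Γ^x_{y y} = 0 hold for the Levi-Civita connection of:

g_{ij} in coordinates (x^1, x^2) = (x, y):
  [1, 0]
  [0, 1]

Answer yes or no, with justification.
Γ^x_{y y} = (1/2) g^{xx} (∂_y g_{xy} + ∂_y g_{xy} - ∂_x g_{yy}) = (1/2)(1)((0) + (0) - (0)) = 0
This equals the proposed value 0.
Yes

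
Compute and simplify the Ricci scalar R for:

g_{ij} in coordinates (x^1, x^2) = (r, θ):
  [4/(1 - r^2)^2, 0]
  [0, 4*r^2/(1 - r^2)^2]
Non-zero Christoffel symbols (Γ^k_{ij} = Γ^k_{ji}):
Γ^r_{r r} = 2*r/(1 - r^2)
Γ^r_{θ θ} = (r^3 + r)/(r^2 - 1)
Γ^θ_{r θ} = (-r^2 - 1)/(r^3 - r)
Ricci tensor (R_{ij} = R^k_{ikj}): R_{rr} = -4/(r^2 - 1)^2, R_{rθ} = 0, R_{θθ} = -4*r^2/(r^2 - 1)^2
Inverse metric: g^{rr} = (1 - r^2)^2/4, g^{θθ} = (1 - r^2)^2/(4*r^2)
R = g^{ij} R_{ij} = ((1 - r^2)^2/4)(-4/(r^2 - 1)^2) + ((1 - r^2)^2/(4*r^2))(-4*r^2/(r^2 - 1)^2) = -2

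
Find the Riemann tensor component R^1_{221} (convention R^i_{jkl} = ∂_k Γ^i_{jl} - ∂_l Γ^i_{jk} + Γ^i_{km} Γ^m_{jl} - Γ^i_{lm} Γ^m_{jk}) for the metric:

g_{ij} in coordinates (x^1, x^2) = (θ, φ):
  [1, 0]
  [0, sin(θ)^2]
Non-zero Christoffel symbols (Γ^k_{ij} = Γ^k_{ji}):
Γ^θ_{φ φ} = -sin(2*θ)/2
Γ^φ_{θ φ} = 1/tan(θ)
R^θ_{φ φ θ} = ∂_φ Γ^θ_{φ θ} - ∂_θ Γ^θ_{φ φ} + Γ^θ_{φ m} Γ^m_{φ θ} - Γ^θ_{θ m} Γ^m_{φ φ}
  = (0) - (-cos(2*θ)) + (-cos(θ)^2) - (0) = -sin(θ)^2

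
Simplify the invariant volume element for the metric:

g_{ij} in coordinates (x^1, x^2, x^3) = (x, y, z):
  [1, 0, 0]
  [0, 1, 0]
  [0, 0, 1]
det(g) = 1
√|det(g)| = 1
Volume element: dV = 1 dx dy dz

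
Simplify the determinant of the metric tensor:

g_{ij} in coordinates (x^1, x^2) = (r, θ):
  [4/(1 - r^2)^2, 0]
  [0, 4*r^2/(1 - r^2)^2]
For a 2×2 metric: det(g) = g_{11}·g_{22} - g_{12}·g_{21}
= (4/(1 - r^2)^2)·(4*r^2/(1 - r^2)^2) - (0)·(0)
= 16*r^2/(1 - r^2)^4 - 0
det(g) = 16*r^2/(1 - r^2)^4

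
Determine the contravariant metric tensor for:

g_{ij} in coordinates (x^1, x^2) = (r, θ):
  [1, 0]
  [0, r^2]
The metric is diagonal, so g^{ij} is diagonal with entries 1/g_{ii}: diag(1, 1/(r^2)).
g^{ij}:
  [1, 0]
  [0, 1/r^2]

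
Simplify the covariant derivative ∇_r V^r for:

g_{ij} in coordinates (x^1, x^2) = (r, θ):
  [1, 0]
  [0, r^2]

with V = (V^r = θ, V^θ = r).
Non-zero Christoffel symbols:
Γ^r_{θ θ} = -r
Γ^θ_{r θ} = 1/r
∇_r V^r = ∂_r V^r + Γ^r_{r j} V^j
  = (0) + (0)(θ) + (0)(r)
  = 0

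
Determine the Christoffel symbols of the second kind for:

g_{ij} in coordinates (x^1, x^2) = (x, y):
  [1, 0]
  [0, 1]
Using Γ^k_{ij} = (1/2) g^{km} (∂_i g_{mj} + ∂_j g_{mi} - ∂_m g_{ij}); the metric is diagonal, so only the m = k term contributes.
Every metric component is constant, so all ∂_m g_{ij} = 0 and every Christoffel symbol vanishes.
All Christoffel symbols are zero.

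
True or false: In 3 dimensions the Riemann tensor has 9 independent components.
n^2(n^2-1)/12 = 9·8/12 = 6 independent components for n = 3.
False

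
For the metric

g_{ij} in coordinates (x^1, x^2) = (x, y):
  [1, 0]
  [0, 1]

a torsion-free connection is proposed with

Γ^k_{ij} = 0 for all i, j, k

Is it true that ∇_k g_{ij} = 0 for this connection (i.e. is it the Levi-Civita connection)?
Using ∇_k g_{ij} = ∂_k g_{ij} - Γ^m_{ki} g_{mj} - Γ^m_{kj} g_{im}:
e.g. ∇_x g_{yy} = (0) - (0) - (0) = 0
Every component ∇_k g_{ij} vanishes: the connection is metric compatible.
Yes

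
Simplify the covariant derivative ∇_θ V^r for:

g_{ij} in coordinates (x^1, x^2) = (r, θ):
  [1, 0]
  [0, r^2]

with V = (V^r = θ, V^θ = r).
Non-zero Christoffel symbols:
Γ^r_{θ θ} = -r
Γ^θ_{r θ} = 1/r
∇_θ V^r = ∂_θ V^r + Γ^r_{θ j} V^j
  = (1) + (0)(θ) + (-r)(r)
  = 1 - r^2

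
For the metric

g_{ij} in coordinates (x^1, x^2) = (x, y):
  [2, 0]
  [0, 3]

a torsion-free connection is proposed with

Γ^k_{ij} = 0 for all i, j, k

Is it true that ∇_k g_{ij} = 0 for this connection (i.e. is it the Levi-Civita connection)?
Using ∇_k g_{ij} = ∂_k g_{ij} - Γ^m_{ki} g_{mj} - Γ^m_{kj} g_{im}:
e.g. ∇_y g_{yy} = (0) - (0) - (0) = 0
Every component ∇_k g_{ij} vanishes: the connection is metric compatible.
Yes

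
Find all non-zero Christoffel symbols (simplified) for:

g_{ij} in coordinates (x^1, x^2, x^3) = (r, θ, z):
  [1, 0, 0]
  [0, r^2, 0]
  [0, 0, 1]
Using Γ^k_{ij} = (1/2) g^{km} (∂_i g_{mj} + ∂_j g_{mi} - ∂_m g_{ij}); the metric is diagonal, so only the m = k term contributes.
Non-zero symbols (using the symmetry Γ^k_{ij} = Γ^k_{ji}):
Γ^r_{θ θ} = (1/2) g^{rr} (∂_θ g_{rθ} + ∂_θ g_{rθ} - ∂_r g_{θθ}) = (1/2)(1)((0) + (0) - (2*r)) = -r
Γ^θ_{r θ} = (1/2) g^{θθ} (∂_r g_{θθ} + ∂_θ g_{θr} - ∂_θ g_{rθ}) = (1/2)(1/r^2)((2*r) + (0) - (0)) = 1/r
All other Christoffel symbols are zero.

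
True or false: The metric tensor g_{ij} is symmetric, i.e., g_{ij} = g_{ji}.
By definition the metric is a symmetric bilinear form, g_{ij} = g_{ji}.
True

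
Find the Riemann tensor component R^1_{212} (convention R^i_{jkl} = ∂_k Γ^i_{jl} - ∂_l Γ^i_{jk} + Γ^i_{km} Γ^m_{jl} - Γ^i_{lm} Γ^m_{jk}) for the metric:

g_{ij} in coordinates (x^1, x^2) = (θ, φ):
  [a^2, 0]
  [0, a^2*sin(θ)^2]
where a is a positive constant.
Non-zero Christoffel symbols (Γ^k_{ij} = Γ^k_{ji}):
Γ^θ_{φ φ} = -sin(2*θ)/2
Γ^φ_{θ φ} = 1/tan(θ)
R^θ_{φ θ φ} = ∂_θ Γ^θ_{φ φ} - ∂_φ Γ^θ_{φ θ} + Γ^θ_{θ m} Γ^m_{φ φ} - Γ^θ_{φ m} Γ^m_{φ θ}
  = (-cos(2*θ)) - (0) + (0) - (-cos(θ)^2) = sin(θ)^2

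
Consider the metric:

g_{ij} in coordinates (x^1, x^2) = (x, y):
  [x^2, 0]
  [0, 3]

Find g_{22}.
With x^1 = x, x^2 = y, g_{22} = g_{yy} is the row-2, column-2 entry of the matrix.
g_{22} = 3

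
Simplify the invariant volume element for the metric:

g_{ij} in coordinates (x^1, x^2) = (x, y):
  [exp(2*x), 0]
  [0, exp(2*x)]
det(g) = exp(4*x)
√|det(g)| = exp(2*x)
Volume element: dV = exp(2*x) dx dy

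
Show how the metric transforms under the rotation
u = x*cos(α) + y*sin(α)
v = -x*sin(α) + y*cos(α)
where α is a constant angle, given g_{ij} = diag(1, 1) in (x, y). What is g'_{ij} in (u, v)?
Invert the transformation: x = u*cos(α) - v*sin(α), y = u*sin(α) + v*cos(α)
g'_{ij} = (∂x^k/∂x'^i)(∂x^l/∂x'^j) g_{kl}; with g_{kl} = δ_{kl} this is Σ_k (∂x^k/∂x'^i)(∂x^k/∂x'^j).
Jacobian: ∂x/∂u = cos(α), ∂x/∂v = -sin(α), ∂y/∂u = sin(α), ∂y/∂v = cos(α)
g'_{uu} = (cos(α))(cos(α)) + (sin(α))(sin(α)) = 1
g'_{uv} = (cos(α))(-sin(α)) + (sin(α))(cos(α)) = 0
g'_{vv} = (-sin(α))(-sin(α)) + (cos(α))(cos(α)) = 1
g'_{ij} = diag(1, 1)
The Euclidean metric is invariant under rotations.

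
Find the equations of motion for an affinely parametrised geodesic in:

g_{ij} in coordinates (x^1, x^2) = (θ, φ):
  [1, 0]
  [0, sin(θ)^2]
Geodesic equation: d^2x^k/dλ^2 + Γ^k_{ij} (dx^i/dλ)(dx^j/dλ) = 0.
Non-zero Christoffel symbols:
Γ^θ_{φ φ} = -sin(2*θ)/2
Γ^φ_{θ φ} = 1/tan(θ)
Substituting (the symmetric pair Γ^k_{ij}, Γ^k_{ji} combines into a factor 2):
d^2θ/dλ^2 - (sin(2*θ)/2) (dφ/dλ)^2 = 0
d^2φ/dλ^2 + (2/tan(θ)) (dθ/dλ)(dφ/dλ) = 0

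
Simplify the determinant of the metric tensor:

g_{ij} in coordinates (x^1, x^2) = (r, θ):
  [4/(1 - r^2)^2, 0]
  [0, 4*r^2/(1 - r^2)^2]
For a 2×2 metric: det(g) = g_{11}·g_{22} - g_{12}·g_{21}
= (4/(1 - r^2)^2)·(4*r^2/(1 - r^2)^2) - (0)·(0)
= 16*r^2/(1 - r^2)^4 - 0
det(g) = 16*r^2/(1 - r^2)^4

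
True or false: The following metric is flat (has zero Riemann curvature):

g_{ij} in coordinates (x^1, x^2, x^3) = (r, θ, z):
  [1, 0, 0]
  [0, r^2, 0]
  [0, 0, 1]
Non-zero Christoffel symbols:
Γ^r_{θ θ} = -r
Γ^θ_{r θ} = 1/r
Ricci tensor: R_{rr} = 0, R_{rθ} = 0, R_{rz} = 0, R_{θθ} = 0, R_{θz} = 0, R_{zz} = 0
All R_{ij} vanish; in 3 dimensions the Riemann tensor is fully determined by the Ricci tensor, so R^i_{jkl} = 0: the metric is flat (curvilinear coordinates on flat space).
True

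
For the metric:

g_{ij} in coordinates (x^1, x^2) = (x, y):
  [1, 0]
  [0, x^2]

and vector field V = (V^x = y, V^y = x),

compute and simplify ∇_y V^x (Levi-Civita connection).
Non-zero Christoffel symbols:
Γ^x_{y y} = -x
Γ^y_{x y} = 1/x
∇_y V^x = ∂_y V^x + Γ^x_{y j} V^j
  = (1) + (0)(y) + (-x)(x)
  = 1 - x^2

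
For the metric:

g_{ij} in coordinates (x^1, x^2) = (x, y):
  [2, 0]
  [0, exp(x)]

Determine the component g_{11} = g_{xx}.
With x^1 = x, x^2 = y, g_{11} = g_{xx} is the row-1, column-1 entry of the matrix.
g_{11} = 2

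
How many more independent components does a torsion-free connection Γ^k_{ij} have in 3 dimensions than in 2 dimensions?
Independent components in n dimensions: n × n(n+1)/2 = n^2(n+1)/2.
3D: 3 × 6 = 18
2D: 2 × 3 = 6
Difference = 18 - 6 = 12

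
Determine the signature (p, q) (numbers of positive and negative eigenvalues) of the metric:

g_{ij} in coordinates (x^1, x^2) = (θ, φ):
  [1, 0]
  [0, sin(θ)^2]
The metric is diagonal, so its eigenvalues are the diagonal entries: 1, sin(θ)^2 (at a generic point, where coordinate-dependent entries are positive).
2 positive, 0 negative.
(2, 0) - Riemannian (positive definite)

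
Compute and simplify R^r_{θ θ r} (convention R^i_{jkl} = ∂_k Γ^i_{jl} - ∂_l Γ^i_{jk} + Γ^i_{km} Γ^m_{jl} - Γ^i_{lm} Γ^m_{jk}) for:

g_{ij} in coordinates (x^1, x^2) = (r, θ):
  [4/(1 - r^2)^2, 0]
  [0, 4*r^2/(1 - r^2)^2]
Non-zero Christoffel symbols (Γ^k_{ij} = Γ^k_{ji}):
Γ^r_{r r} = 2*r/(1 - r^2)
Γ^r_{θ θ} = (r^3 + r)/(r^2 - 1)
Γ^θ_{r θ} = (-r^2 - 1)/(r^3 - r)
R^r_{θ θ r} = ∂_θ Γ^r_{θ r} - ∂_r Γ^r_{θ θ} + Γ^r_{θ m} Γ^m_{θ r} - Γ^r_{r m} Γ^m_{θ θ}
  = (0) - ((r^4 - 4*r^2 - 1)/(r^2 - 1)^2) + (-(r^2 + 1)^2/(r^2 - 1)^2) - (-2*r^2*(r^2 + 1)/(r^2 - 1)^2) = 4*r^2/(r^2 - 1)^2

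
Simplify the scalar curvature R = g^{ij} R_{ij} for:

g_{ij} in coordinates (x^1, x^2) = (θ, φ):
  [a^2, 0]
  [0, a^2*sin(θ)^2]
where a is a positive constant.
Non-zero Christoffel symbols (Γ^k_{ij} = Γ^k_{ji}):
Γ^θ_{φ φ} = -sin(2*θ)/2
Γ^φ_{θ φ} = 1/tan(θ)
Ricci tensor (R_{ij} = R^k_{ikj}): R_{θθ} = 1, R_{θφ} = 0, R_{φφ} = sin(θ)^2
Inverse metric: g^{θθ} = 1/a^2, g^{φφ} = 1/(a^2*sin(θ)^2)
R = g^{ij} R_{ij} = (1/a^2)(1) + (1/(a^2*sin(θ)^2))(sin(θ)^2) = 2/a^2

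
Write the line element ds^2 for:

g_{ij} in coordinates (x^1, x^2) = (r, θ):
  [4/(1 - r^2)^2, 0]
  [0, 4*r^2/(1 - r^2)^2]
ds^2 = g_{ij} dx^i dx^j; only the non-zero components contribute.
ds^2 = (4/(1 - r^2)^2) dr^2 + (4*r^2/(1 - r^2)^2) dθ^2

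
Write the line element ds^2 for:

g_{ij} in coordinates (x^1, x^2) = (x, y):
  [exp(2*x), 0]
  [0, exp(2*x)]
ds^2 = g_{ij} dx^i dx^j; only the non-zero components contribute.
ds^2 = exp(2*x) dx^2 + exp(2*x) dy^2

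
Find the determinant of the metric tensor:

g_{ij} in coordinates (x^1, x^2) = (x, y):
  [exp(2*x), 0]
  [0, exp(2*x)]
For a 2×2 metric: det(g) = g_{11}·g_{22} - g_{12}·g_{21}
= (exp(2*x))·(exp(2*x)) - (0)·(0)
= exp(4*x) - 0
det(g) = exp(4*x)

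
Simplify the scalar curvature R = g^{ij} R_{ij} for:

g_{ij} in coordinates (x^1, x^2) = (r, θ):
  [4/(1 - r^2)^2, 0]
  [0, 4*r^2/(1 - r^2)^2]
Non-zero Christoffel symbols (Γ^k_{ij} = Γ^k_{ji}):
Γ^r_{r r} = 2*r/(1 - r^2)
Γ^r_{θ θ} = (r^3 + r)/(r^2 - 1)
Γ^θ_{r θ} = (-r^2 - 1)/(r^3 - r)
Ricci tensor (R_{ij} = R^k_{ikj}): R_{rr} = -4/(r^2 - 1)^2, R_{rθ} = 0, R_{θθ} = -4*r^2/(r^2 - 1)^2
Inverse metric: g^{rr} = (1 - r^2)^2/4, g^{θθ} = (1 - r^2)^2/(4*r^2)
R = g^{ij} R_{ij} = ((1 - r^2)^2/4)(-4/(r^2 - 1)^2) + ((1 - r^2)^2/(4*r^2))(-4*r^2/(r^2 - 1)^2) = -2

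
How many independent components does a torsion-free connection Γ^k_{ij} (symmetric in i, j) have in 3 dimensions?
Γ^k_{ij} has n choices for the upper index and n(n+1)/2 independent symmetric lower index pairs.
Total = 3 × 3×4/2 = 3 × 6 = 18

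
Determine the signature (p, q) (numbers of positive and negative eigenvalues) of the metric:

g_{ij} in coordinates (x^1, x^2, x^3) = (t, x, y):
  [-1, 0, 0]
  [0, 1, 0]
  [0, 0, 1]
The metric is diagonal, so its eigenvalues are the diagonal entries: -1, 1, 1 (at a generic point, where coordinate-dependent entries are positive).
2 positive, 1 negative.
(2, 1) - Lorentzian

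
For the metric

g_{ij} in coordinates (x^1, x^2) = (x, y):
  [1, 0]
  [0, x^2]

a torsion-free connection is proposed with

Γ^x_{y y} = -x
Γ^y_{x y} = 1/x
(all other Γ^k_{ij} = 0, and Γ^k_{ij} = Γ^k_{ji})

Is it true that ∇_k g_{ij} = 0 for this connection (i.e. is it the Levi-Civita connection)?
Using ∇_k g_{ij} = ∂_k g_{ij} - Γ^m_{ki} g_{mj} - Γ^m_{kj} g_{im}:
e.g. ∇_x g_{yy} = (2*x) - (x) - (x) = 0
Every component ∇_k g_{ij} vanishes: the connection is metric compatible.
Yes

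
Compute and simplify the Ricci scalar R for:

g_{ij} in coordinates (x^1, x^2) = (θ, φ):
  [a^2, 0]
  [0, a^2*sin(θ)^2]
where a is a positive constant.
Non-zero Christoffel symbols (Γ^k_{ij} = Γ^k_{ji}):
Γ^θ_{φ φ} = -sin(2*θ)/2
Γ^φ_{θ φ} = 1/tan(θ)
Ricci tensor (R_{ij} = R^k_{ikj}): R_{θθ} = 1, R_{θφ} = 0, R_{φφ} = sin(θ)^2
Inverse metric: g^{θθ} = 1/a^2, g^{φφ} = 1/(a^2*sin(θ)^2)
R = g^{ij} R_{ij} = (1/a^2)(1) + (1/(a^2*sin(θ)^2))(sin(θ)^2) = 2/a^2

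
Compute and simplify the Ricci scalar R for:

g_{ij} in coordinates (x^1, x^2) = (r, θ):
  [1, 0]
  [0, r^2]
Non-zero Christoffel symbols (Γ^k_{ij} = Γ^k_{ji}):
Γ^r_{θ θ} = -r
Γ^θ_{r θ} = 1/r
Ricci tensor (R_{ij} = R^k_{ikj}): R_{rr} = 0, R_{rθ} = 0, R_{θθ} = 0
Inverse metric: g^{rr} = 1, g^{θθ} = 1/r^2
R = g^{ij} R_{ij} = (1)(0) + (1/r^2)(0) = 0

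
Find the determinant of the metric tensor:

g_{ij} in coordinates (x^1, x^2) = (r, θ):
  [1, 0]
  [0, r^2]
For a 2×2 metric: det(g) = g_{11}·g_{22} - g_{12}·g_{21}
= (1)·(r^2) - (0)·(0)
= r^2 - 0
det(g) = r^2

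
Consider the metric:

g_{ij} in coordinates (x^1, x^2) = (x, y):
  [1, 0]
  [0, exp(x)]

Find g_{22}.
With x^1 = x, x^2 = y, g_{22} = g_{yy} is the row-2, column-2 entry of the matrix.
g_{22} = exp(x)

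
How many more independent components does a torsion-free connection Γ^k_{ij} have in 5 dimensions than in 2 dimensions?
Independent components in n dimensions: n × n(n+1)/2 = n^2(n+1)/2.
5D: 5 × 15 = 75
2D: 2 × 3 = 6
Difference = 75 - 6 = 69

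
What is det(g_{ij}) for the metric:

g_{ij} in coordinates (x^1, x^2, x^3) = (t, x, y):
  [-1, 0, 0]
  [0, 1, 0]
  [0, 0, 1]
Diagonal metric: det(g) = g_{11}·g_{22}·g_{33}
= (-1)·(1)·(1)
det(g) = -1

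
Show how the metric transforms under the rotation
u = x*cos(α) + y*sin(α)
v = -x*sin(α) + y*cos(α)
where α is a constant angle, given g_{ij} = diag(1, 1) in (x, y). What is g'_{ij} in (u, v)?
Invert the transformation: x = u*cos(α) - v*sin(α), y = u*sin(α) + v*cos(α)
g'_{ij} = (∂x^k/∂x'^i)(∂x^l/∂x'^j) g_{kl}; with g_{kl} = δ_{kl} this is Σ_k (∂x^k/∂x'^i)(∂x^k/∂x'^j).
Jacobian: ∂x/∂u = cos(α), ∂x/∂v = -sin(α), ∂y/∂u = sin(α), ∂y/∂v = cos(α)
g'_{uu} = (cos(α))(cos(α)) + (sin(α))(sin(α)) = 1
g'_{uv} = (cos(α))(-sin(α)) + (sin(α))(cos(α)) = 0
g'_{vv} = (-sin(α))(-sin(α)) + (cos(α))(cos(α)) = 1
g'_{ij} = diag(1, 1)
The Euclidean metric is invariant under rotations.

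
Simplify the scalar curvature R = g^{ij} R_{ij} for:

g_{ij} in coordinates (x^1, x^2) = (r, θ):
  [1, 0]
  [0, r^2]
Non-zero Christoffel symbols (Γ^k_{ij} = Γ^k_{ji}):
Γ^r_{θ θ} = -r
Γ^θ_{r θ} = 1/r
Ricci tensor (R_{ij} = R^k_{ikj}): R_{rr} = 0, R_{rθ} = 0, R_{θθ} = 0
Inverse metric: g^{rr} = 1, g^{θθ} = 1/r^2
R = g^{ij} R_{ij} = (1)(0) + (1/r^2)(0) = 0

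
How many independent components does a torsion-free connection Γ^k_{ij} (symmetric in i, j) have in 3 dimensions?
Γ^k_{ij} has n choices for the upper index and n(n+1)/2 independent symmetric lower index pairs.
Total = 3 × 3×4/2 = 3 × 6 = 18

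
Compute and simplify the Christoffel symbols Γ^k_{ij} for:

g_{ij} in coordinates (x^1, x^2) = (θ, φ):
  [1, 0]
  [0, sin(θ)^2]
Using Γ^k_{ij} = (1/2) g^{km} (∂_i g_{mj} + ∂_j g_{mi} - ∂_m g_{ij}); the metric is diagonal, so only the m = k term contributes.
Non-zero symbols (using the symmetry Γ^k_{ij} = Γ^k_{ji}):
Γ^θ_{φ φ} = (1/2) g^{θθ} (∂_φ g_{θφ} + ∂_φ g_{θφ} - ∂_θ g_{φφ}) = (1/2)(1)((0) + (0) - (sin(2*θ))) = -sin(2*θ)/2
Γ^φ_{θ φ} = (1/2) g^{φφ} (∂_θ g_{φφ} + ∂_φ g_{φθ} - ∂_φ g_{θφ}) = (1/2)(1/sin(θ)^2)((sin(2*θ)) + (0) - (0)) = 1/tan(θ)
All other Christoffel symbols are zero.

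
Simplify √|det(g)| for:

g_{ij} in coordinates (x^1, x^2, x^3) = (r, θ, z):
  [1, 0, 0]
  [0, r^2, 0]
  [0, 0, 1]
det(g) = r^2
√|det(g)| = r
Volume element: dV = r dr dθ dz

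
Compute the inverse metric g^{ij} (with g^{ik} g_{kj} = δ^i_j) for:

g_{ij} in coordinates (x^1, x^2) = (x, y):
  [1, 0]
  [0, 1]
The metric is diagonal, so g^{ij} is diagonal with entries 1/g_{ii}: diag(1, 1).
g^{ij}:
  [1, 0]
  [0, 1]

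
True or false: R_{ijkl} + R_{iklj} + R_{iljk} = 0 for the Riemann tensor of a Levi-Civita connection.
This is the first (algebraic) Bianchi identity.
True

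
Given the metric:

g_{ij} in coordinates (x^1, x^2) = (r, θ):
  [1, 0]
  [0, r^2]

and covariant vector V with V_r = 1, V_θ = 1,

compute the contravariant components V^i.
Inverse metric (diagonal): g^{rr} = 1, g^{θθ} = 1/r^2
V^i = g^{ij} V_j:
V^r = (1)(1) + (0)(1) = 1
V^θ = (0)(1) + (1/r^2)(1) = 1/r^2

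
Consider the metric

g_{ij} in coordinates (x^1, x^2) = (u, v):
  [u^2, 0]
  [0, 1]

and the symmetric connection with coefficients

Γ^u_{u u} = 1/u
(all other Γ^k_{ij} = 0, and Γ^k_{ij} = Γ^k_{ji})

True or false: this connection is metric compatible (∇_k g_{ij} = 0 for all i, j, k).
Using ∇_k g_{ij} = ∂_k g_{ij} - Γ^m_{ki} g_{mj} - Γ^m_{kj} g_{im}:
e.g. ∇_u g_{uu} = (2*u) - (u) - (u) = 0
Every component ∇_k g_{ij} vanishes: the connection is metric compatible.
True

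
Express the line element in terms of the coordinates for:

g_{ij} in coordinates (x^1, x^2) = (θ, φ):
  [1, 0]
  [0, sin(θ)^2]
ds^2 = g_{ij} dx^i dx^j; only the non-zero components contribute.
ds^2 = dθ^2 + sin(θ)^2 dφ^2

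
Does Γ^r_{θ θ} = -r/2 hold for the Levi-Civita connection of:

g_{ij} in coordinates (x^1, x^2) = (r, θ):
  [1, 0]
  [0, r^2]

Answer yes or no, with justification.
Γ^r_{θ θ} = (1/2) g^{rr} (∂_θ g_{rθ} + ∂_θ g_{rθ} - ∂_r g_{θθ}) = (1/2)(1)((0) + (0) - (2*r)) = -r
This differs from the proposed value -r/2.
No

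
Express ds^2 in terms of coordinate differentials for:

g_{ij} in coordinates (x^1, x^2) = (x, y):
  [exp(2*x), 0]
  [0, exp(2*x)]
ds^2 = g_{ij} dx^i dx^j; only the non-zero components contribute.
ds^2 = exp(2*x) dx^2 + exp(2*x) dy^2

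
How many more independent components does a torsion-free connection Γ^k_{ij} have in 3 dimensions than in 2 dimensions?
Independent components in n dimensions: n × n(n+1)/2 = n^2(n+1)/2.
3D: 3 × 6 = 18
2D: 2 × 3 = 6
Difference = 18 - 6 = 12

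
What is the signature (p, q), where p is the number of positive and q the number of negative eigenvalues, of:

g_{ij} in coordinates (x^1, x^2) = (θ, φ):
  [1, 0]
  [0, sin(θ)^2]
The metric is diagonal, so its eigenvalues are the diagonal entries: 1, sin(θ)^2 (at a generic point, where coordinate-dependent entries are positive).
2 positive, 0 negative.
(2, 0) - Riemannian (positive definite)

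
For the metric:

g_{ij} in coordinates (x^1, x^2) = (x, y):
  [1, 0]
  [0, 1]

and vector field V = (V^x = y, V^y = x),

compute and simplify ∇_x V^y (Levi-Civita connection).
All Christoffel symbols are zero.
∇_x V^y = ∂_x V^y + Γ^y_{x j} V^j
  = (1) + (0)(y) + (0)(x)
  = 1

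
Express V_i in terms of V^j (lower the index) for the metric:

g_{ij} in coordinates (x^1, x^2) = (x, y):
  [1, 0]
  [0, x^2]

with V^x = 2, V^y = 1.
V_i = g_{ij} V^j:
V_x = (1)(2) + (0)(1) = 2
V_y = (0)(2) + (x^2)(1) = x^2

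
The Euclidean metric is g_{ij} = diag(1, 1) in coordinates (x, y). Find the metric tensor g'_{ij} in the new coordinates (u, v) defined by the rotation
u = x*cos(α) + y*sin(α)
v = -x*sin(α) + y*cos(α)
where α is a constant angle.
Invert the transformation: x = u*cos(α) - v*sin(α), y = u*sin(α) + v*cos(α)
g'_{ij} = (∂x^k/∂x'^i)(∂x^l/∂x'^j) g_{kl}; with g_{kl} = δ_{kl} this is Σ_k (∂x^k/∂x'^i)(∂x^k/∂x'^j).
Jacobian: ∂x/∂u = cos(α), ∂x/∂v = -sin(α), ∂y/∂u = sin(α), ∂y/∂v = cos(α)
g'_{uu} = (cos(α))(cos(α)) + (sin(α))(sin(α)) = 1
g'_{uv} = (cos(α))(-sin(α)) + (sin(α))(cos(α)) = 0
g'_{vv} = (-sin(α))(-sin(α)) + (cos(α))(cos(α)) = 1
g'_{ij} = diag(1, 1)
The Euclidean metric is invariant under rotations.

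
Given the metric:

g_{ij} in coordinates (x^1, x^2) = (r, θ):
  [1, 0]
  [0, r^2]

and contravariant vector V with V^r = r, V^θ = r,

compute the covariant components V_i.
V_i = g_{ij} V^j:
V_r = (1)(r) + (0)(r) = r
V_θ = (0)(r) + (r^2)(r) = r^3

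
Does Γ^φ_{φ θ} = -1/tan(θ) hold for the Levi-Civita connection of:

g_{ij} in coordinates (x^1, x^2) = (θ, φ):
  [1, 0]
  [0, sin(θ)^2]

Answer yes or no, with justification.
Γ^φ_{φ θ} = (1/2) g^{φφ} (∂_φ g_{φθ} + ∂_θ g_{φφ} - ∂_φ g_{φθ}) = (1/2)(1/sin(θ)^2)((0) + (sin(2*θ)) - (0)) = 1/tan(θ)
This differs from the proposed value -1/tan(θ).
No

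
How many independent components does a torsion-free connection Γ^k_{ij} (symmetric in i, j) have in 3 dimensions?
Γ^k_{ij} has n choices for the upper index and n(n+1)/2 independent symmetric lower index pairs.
Total = 3 × 3×4/2 = 3 × 6 = 18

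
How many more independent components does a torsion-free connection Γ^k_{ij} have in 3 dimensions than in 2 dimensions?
Independent components in n dimensions: n × n(n+1)/2 = n^2(n+1)/2.
3D: 3 × 6 = 18
2D: 2 × 3 = 6
Difference = 18 - 6 = 12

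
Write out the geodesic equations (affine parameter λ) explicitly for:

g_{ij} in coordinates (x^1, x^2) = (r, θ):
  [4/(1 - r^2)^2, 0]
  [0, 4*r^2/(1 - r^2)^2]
Geodesic equation: d^2x^k/dλ^2 + Γ^k_{ij} (dx^i/dλ)(dx^j/dλ) = 0.
Non-zero Christoffel symbols:
Γ^r_{r r} = 2*r/(1 - r^2)
Γ^r_{θ θ} = (r^3 + r)/(r^2 - 1)
Γ^θ_{r θ} = (-r^2 - 1)/(r^3 - r)
Substituting (the symmetric pair Γ^k_{ij}, Γ^k_{ji} combines into a factor 2):
d^2r/dλ^2 + (2*r/(1 - r^2)) (dr/dλ)^2 + ((r^3 + r)/(r^2 - 1)) (dθ/dλ)^2 = 0
d^2θ/dλ^2 + ((-2*r^2 - 2)/(r^3 - r)) (dr/dλ)(dθ/dλ) = 0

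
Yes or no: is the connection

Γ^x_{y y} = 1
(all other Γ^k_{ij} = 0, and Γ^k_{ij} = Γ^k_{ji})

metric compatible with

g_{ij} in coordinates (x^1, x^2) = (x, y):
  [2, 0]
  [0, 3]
Using ∇_k g_{ij} = ∂_k g_{ij} - Γ^m_{ki} g_{mj} - Γ^m_{kj} g_{im}:
∇_y g_{xy} = (0) - (0) - (2) = -2 ≠ 0
So the connection is not metric compatible (it is not the Levi-Civita connection).
No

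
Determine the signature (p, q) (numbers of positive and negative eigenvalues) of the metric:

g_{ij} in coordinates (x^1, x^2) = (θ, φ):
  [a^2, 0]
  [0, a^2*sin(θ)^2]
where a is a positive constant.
The metric is diagonal, so its eigenvalues are the diagonal entries: a^2, a^2*sin(θ)^2 (at a generic point, where coordinate-dependent entries are positive).
2 positive, 0 negative.
(2, 0) - Riemannian (positive definite)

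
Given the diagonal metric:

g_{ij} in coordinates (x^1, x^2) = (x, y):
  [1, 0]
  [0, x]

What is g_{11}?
With x^1 = x, x^2 = y, g_{11} = g_{xx} is the row-1, column-1 entry of the matrix.
g_{11} = 1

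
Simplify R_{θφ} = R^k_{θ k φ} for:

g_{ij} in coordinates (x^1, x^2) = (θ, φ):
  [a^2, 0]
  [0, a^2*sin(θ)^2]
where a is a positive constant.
Non-zero Christoffel symbols (Γ^k_{ij} = Γ^k_{ji}):
Γ^θ_{φ φ} = -sin(2*θ)/2
Γ^φ_{θ φ} = 1/tan(θ)
R^θ_{θ θ φ} = 0 (a repeated index in an antisymmetric pair)
R^φ_{θ φ φ} = 0 (a repeated index in an antisymmetric pair)
R_{θφ} = R^θ_{θ θ φ} + R^φ_{θ φ φ} = (0) + (0) = 0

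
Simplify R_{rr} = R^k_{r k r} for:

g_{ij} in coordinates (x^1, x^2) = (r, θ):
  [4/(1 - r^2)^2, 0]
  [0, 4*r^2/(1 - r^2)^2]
Non-zero Christoffel symbols (Γ^k_{ij} = Γ^k_{ji}):
Γ^r_{r r} = 2*r/(1 - r^2)
Γ^r_{θ θ} = (r^3 + r)/(r^2 - 1)
Γ^θ_{r θ} = (-r^2 - 1)/(r^3 - r)
R^r_{r r r} = 0 (a repeated index in an antisymmetric pair)
R^θ_{r θ r} = ∂_θ Γ^θ_{r r} - ∂_r Γ^θ_{r θ} + Γ^θ_{θ m} Γ^m_{r r} - Γ^θ_{r m} Γ^m_{r θ}
  = (0) - ((r^4 + 4*r^2 - 1)/(r^3 - r)^2) + (2*(r^2 + 1)/(r^2 - 1)^2) - ((r^2 + 1)^2/(r^3 - r)^2) = -4/(r^2 - 1)^2
R_{rr} = R^r_{r r r} + R^θ_{r θ r} = (0) + (-4/(r^2 - 1)^2) = -4/(r^2 - 1)^2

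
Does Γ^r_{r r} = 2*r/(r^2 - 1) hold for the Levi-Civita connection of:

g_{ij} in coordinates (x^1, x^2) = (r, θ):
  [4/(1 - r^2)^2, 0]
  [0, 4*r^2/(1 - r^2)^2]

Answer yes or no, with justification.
Γ^r_{r r} = (1/2) g^{rr} (∂_r g_{rr} + ∂_r g_{rr} - ∂_r g_{rr}) = (1/2)((1 - r^2)^2/4)((16*r/(1 - r^2)^3) + (16*r/(1 - r^2)^3) - (16*r/(1 - r^2)^3)) = 2*r/(1 - r^2)
This differs from the proposed value 2*r/(r^2 - 1).
No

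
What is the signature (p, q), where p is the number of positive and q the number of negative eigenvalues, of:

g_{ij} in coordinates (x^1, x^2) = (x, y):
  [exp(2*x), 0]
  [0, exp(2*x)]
The metric is diagonal, so its eigenvalues are the diagonal entries: exp(2*x), exp(2*x) (at a generic point, where coordinate-dependent entries are positive).
2 positive, 0 negative.
(2, 0) - Riemannian (positive definite)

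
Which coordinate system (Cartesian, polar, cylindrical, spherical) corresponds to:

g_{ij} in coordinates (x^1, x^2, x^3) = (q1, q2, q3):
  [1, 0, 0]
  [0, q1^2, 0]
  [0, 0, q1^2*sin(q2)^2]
The line element ds^2 = dq1^2 + q1^2 dq2^2 + q1^2 sin(q2)^2 dq3^2 is dr^2 + r^2 dθ^2 + r^2 sin(θ)^2 dφ^2 with q1 = r, q2 = θ, q3 = φ.
spherical coordinates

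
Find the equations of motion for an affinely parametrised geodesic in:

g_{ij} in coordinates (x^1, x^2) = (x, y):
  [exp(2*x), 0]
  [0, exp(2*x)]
Geodesic equation: d^2x^k/dλ^2 + Γ^k_{ij} (dx^i/dλ)(dx^j/dλ) = 0.
Non-zero Christoffel symbols:
Γ^x_{x x} = 1
Γ^x_{y y} = -1
Γ^y_{x y} = 1
Substituting (the symmetric pair Γ^k_{ij}, Γ^k_{ji} combines into a factor 2):
d^2x/dλ^2 + (dx/dλ)^2 - (dy/dλ)^2 = 0
d^2y/dλ^2 + 2 (dx/dλ)(dy/dλ) = 0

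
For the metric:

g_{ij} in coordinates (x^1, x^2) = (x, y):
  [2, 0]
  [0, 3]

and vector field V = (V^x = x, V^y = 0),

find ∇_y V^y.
All Christoffel symbols are zero.
∇_y V^y = ∂_y V^y + Γ^y_{y j} V^j
  = (0) + (0)(x) + (0)(0)
  = 0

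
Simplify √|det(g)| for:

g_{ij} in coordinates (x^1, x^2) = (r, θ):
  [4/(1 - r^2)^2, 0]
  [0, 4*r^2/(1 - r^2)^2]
det(g) = 16*r^2/(1 - r^2)^4
√|det(g)| = 4*r/(r^2 - 1)^2
Volume element: dV = 4*r/(r^2 - 1)^2 dr dθ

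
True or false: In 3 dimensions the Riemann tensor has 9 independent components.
n^2(n^2-1)/12 = 9·8/12 = 6 independent components for n = 3.
False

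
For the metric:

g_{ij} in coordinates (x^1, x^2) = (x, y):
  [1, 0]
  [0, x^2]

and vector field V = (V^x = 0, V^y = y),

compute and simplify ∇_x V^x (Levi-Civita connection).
Non-zero Christoffel symbols:
Γ^x_{y y} = -x
Γ^y_{x y} = 1/x
∇_x V^x = ∂_x V^x + Γ^x_{x j} V^j
  = (0) + (0)(0) + (0)(y)
  = 0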